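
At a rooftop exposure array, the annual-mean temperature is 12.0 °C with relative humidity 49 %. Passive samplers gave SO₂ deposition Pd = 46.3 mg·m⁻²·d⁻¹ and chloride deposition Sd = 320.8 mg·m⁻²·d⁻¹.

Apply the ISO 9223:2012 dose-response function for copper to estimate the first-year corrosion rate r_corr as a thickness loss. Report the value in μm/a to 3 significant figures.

copper: temperature factor f = -0.080·(2.0) = -0.1600
  Pd branch = 0.0053·Pd^0.26·e^(0.059·RH+f) = 0.2205 μm/a
  Cl⁻ term: 0.01025·320.8^0.27·exp(0.036·49+0.049·12.0) = 0.5115
  r_corr = 0.2205 + 0.5115 = 0.732 μm/a

r_corr = 0.732 μm/a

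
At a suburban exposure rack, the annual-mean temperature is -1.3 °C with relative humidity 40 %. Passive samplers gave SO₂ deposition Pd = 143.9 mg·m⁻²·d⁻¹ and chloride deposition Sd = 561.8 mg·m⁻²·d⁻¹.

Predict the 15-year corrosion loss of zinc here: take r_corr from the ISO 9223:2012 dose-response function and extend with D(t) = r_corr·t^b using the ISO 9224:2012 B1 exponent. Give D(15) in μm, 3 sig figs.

zinc: T≤10 °C ⇒ hinge +0.038·(-1.3−10) = -0.4294
  sulphur-dioxide contribution → 0.4707 μm/a
  chloride contribution → 0.7967 μm/a
  total first-year rate 1.267 μm/a
Long-term exponent b (ISO 9224 Table 2, B1) = 0.813
  D(15) = 1.267 × 15^0.813 = 1.267 × 9.04 = 11.46 μm

D(15) = 11.5 μm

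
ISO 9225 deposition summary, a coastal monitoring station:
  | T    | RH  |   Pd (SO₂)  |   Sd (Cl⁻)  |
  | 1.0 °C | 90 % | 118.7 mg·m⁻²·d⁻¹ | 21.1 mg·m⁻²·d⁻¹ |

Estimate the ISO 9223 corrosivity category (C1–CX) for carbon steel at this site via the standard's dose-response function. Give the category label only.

carbon steel: T≤10 °C ⇒ hinge +0.150·(1.0−10) = -1.3500
  sulphur-dioxide contribution → 33.28 μm/a
  chloride contribution → 13.71 μm/a
  total first-year rate 46.98 μm/a
Category bounds: 25…50 μm/a bracket r_corr ⇒ C3

C3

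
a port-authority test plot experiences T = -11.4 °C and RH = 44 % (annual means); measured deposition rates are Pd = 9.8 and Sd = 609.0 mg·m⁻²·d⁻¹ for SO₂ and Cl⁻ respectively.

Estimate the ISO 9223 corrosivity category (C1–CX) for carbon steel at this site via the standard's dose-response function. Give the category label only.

C2

carbon steel: T≤10 °C ⇒ hinge +0.150·(-11.4−10) = -3.2100
  SO₂ term: 1.77·9.8^0.52·exp(0.02·44-3.2100) = 0.5643
  Cl⁻ term: 0.102·609.0^0.62·exp(0.033·44+0.04·-11.4) = 14.71
  sum: 0.5643 + 14.71 → r_corr = 15.27 μm/a
ISO 9223 Table 2 (carbon steel): 1.3 < 15.3 ≤ 25 μm/a ⇒ C2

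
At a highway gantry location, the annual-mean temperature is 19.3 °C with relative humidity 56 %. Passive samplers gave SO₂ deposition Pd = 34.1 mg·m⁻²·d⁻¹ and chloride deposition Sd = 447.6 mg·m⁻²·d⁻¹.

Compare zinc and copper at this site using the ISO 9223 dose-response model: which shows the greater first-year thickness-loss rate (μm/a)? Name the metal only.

zinc

zinc: T>10 °C ⇒ hinge -0.071·(19.3−10) = -0.6603
  sulphur-dioxide contribution → 0.414 μm/a
  chloride contribution → 4.582 μm/a
  ⇒ r_corr(zinc) = 4.996 μm/a
copper: T>10 °C ⇒ hinge -0.080·(19.3−10) = -0.7440
  sulphur-dioxide contribution → 0.1716 μm/a
  chloride contribution → 1.03 μm/a
  total first-year rate 1.201 μm/a
Ordering by μm/a: zinc (5) > copper (1.2)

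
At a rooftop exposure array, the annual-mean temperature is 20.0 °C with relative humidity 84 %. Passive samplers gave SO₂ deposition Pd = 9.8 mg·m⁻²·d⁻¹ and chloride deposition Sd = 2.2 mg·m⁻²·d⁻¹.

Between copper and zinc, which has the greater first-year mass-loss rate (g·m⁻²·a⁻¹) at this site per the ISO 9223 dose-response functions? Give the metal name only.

copper: f(T) = -0.080·(T−10) [T>10 °C] = -0.8000
  sulphur-dioxide contribution → 0.6122 μm/a
  chloride contribution → 0.6952 μm/a
  ⇒ r_corr(copper) = 1.307 μm/a
  mass loss = 1.307 μm/a × 8.96 g/cm³ = 11.71 g·m⁻²·a⁻¹
zinc: T>10 °C ⇒ hinge -0.071·(20.0−10) = -0.7100
  sulphur-dioxide contribution → 0.8251 μm/a
  chloride contribution → 0.294 μm/a
  ⇒ r_corr(zinc) = 1.119 μm/a
  mass loss = 1.119 μm/a × 7.14 g/cm³ = 7.99 g·m⁻²·a⁻¹
Ordering by g·m⁻²·a⁻¹: copper (11.7) > zinc (7.99)

copper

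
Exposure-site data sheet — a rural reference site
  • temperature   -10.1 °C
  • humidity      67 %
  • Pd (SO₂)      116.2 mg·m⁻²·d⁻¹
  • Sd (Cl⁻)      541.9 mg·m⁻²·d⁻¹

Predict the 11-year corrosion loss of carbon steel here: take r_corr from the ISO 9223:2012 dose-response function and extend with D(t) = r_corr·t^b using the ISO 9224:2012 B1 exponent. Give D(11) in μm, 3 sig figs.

carbon steel: f(T) = +0.150·(T−10) [T≤10 °C] = -3.0150
  SO₂ term: 1.77·116.2^0.52·exp(0.02·67-3.0150) = 3.93
  Cl⁻ term: 0.102·541.9^0.62·exp(0.033·67+0.04·-10.1) = 30.79
  sum: 3.93 + 30.79 → r_corr = 34.72 μm/a
ISO 9224: D(t) = r_corr · t^b with b = 0.523 (carbon steel, B1)
  D(11) = 34.72 × 11^0.523 = 34.72 × 3.505 = 121.7 μm

D(11) = 122 μm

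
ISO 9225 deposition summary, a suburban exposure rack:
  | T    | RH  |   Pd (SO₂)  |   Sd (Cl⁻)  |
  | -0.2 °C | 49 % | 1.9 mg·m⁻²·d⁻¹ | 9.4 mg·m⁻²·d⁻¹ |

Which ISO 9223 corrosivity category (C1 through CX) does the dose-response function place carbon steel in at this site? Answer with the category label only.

carbon steel: temperature factor f = +0.150·(-10.2) = -1.5300
  SO₂ term: 1.77·1.9^0.52·exp(0.02·49-1.5300) = 1.426
  Cl⁻ term: 0.102·9.4^0.62·exp(0.033·49+0.04·-0.2) = 2.045
  sum: 1.426 + 2.045 → r_corr = 3.471 μm/a
Category bounds: 1.3…25 μm/a bracket r_corr ⇒ C2

C2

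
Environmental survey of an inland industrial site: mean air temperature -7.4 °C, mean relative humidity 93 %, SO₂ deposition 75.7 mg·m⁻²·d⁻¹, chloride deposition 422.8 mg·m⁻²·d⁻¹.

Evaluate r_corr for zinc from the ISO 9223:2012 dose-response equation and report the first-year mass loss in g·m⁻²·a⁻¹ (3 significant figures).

zinc: temperature factor f = +0.038·(-17.4) = -0.6612
  SO₂ term: 0.0129·75.7^0.44·exp(0.046·93-0.6612) = 3.222
  Cl⁻ term: 0.0175·422.8^0.57·exp(0.008·93+0.085·-7.4) = 0.6164
  r_corr = 3.222 + 0.6164 = 3.839 μm/a
Convert to mass loss: 3.839 μm/a × 7.14 g/cm³ = 27.41 g·m⁻²·a⁻¹

r_corr = 27.4 g·m⁻²·a⁻¹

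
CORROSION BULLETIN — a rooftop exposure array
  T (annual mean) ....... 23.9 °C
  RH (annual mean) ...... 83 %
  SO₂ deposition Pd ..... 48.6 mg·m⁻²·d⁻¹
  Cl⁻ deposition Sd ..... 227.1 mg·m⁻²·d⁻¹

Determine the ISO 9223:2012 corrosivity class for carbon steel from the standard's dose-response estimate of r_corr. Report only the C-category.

C5

carbon steel: f(T) = -0.054·(T−10) [T>10 °C] = -0.7506
  SO₂ term: 1.77·48.6^0.52·exp(0.02·83-0.7506) = 33.11
  Sd branch = 0.102·Sd^0.62·e^(0.033·RH+0.04·T) = 118.6 μm/a
  r_corr = 33.11 + 118.6 = 151.7 μm/a
Category bounds: 80…200 μm/a bracket r_corr ⇒ C5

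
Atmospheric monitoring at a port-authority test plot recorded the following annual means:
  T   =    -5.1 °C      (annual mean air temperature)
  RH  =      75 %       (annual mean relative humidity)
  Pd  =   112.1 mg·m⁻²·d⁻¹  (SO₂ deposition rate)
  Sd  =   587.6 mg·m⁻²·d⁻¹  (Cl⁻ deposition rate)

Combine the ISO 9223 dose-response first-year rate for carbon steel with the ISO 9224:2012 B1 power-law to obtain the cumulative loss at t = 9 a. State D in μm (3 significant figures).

carbon steel: T≤10 °C ⇒ hinge +0.150·(-5.1−10) = -2.2650
  SO₂ term: 1.77·112.1^0.52·exp(0.02·75-2.2650) = 9.584
  Sd branch = 0.102·Sd^0.62·e^(0.033·RH+0.04·T) = 51.49 μm/a
  r_corr = 9.584 + 51.49 = 61.07 μm/a
Long-term exponent b (ISO 9224 Table 2, B1) = 0.523
  D(9) = 61.07 × 9^0.523 = 61.07 × 3.156 = 192.7 μm

D(9) = 193 μm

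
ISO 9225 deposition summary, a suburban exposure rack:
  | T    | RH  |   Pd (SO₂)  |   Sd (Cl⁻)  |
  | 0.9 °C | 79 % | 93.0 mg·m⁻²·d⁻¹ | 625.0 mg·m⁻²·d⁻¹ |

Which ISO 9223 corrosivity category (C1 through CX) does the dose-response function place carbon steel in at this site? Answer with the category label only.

carbon steel: f(T) = +0.150·(T−10) [T≤10 °C] = -1.3650
  SO₂ term: 1.77·93.0^0.52·exp(0.02·79-1.3650) = 23.17
  Sd branch = 0.102·Sd^0.62·e^(0.033·RH+0.04·T) = 77.6 μm/a
  r_corr = 23.17 + 77.6 = 100.8 μm/a
ISO 9223 Table 2 (carbon steel): 80 < 101 ≤ 200 μm/a ⇒ C5

C5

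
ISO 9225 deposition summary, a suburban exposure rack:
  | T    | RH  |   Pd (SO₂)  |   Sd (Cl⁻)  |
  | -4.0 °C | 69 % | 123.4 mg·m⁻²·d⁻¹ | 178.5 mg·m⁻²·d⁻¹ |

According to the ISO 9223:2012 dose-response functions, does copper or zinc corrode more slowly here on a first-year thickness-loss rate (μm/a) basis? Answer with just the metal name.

copper

copper: temperature factor f = +0.126·(-14.0) = -1.7640
  sulphur-dioxide contribution → 0.1862 μm/a
  chloride contribution → 0.4096 μm/a
  total first-year rate 0.5958 μm/a
zinc: f(T) = +0.038·(T−10) [T≤10 °C] = -0.5320
  sulphur-dioxide contribution → 1.507 μm/a
  chloride contribution → 0.4155 μm/a
  total first-year rate 1.923 μm/a
Ordering by μm/a: zinc (1.92) > copper (0.596)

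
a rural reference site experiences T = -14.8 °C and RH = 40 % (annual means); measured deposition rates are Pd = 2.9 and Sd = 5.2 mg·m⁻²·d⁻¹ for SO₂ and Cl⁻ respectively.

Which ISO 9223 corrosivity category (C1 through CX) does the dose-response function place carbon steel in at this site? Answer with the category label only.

C1

carbon steel: temperature factor f = +0.150·(-24.8) = -3.7200
  Pd branch = 1.77·Pd^0.52·e^(0.02·RH+f) = 0.1661 μm/a
  Sd branch = 0.102·Sd^0.62·e^(0.033·RH+0.04·T) = 0.5871 μm/a
  r_corr = 0.1661 + 0.5871 = 0.7531 μm/a
Category bounds: 0…1.3 μm/a bracket r_corr ⇒ C1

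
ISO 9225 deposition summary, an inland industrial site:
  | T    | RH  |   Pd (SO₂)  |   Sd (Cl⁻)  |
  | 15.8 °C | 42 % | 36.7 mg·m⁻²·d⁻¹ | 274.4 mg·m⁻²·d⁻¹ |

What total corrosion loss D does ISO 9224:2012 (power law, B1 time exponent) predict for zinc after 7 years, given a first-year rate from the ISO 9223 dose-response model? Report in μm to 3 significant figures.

D(7) = 12.6 μm

zinc: temperature factor f = -0.071·(5.8) = -0.4118
  SO₂ term: 0.0129·36.7^0.44·exp(0.046·42-0.4118) = 0.2879
  Sd branch = 0.0175·Sd^0.57·e^(0.008·RH+0.085·T) = 2.302 μm/a
  r_corr = 0.2879 + 2.302 = 2.59 μm/a
Long-term exponent b (ISO 9224 Table 2, B1) = 0.813
  D(7) = 2.59 × 7^0.813 = 2.59 × 4.865 = 12.6 μm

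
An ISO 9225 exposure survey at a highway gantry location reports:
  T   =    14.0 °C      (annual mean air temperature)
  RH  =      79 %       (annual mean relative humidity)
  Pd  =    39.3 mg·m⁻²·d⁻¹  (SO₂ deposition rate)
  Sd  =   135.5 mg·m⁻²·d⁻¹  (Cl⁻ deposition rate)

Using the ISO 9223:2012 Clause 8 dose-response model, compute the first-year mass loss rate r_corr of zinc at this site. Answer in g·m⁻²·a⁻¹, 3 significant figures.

zinc: temperature factor f = -0.071·(4.0) = -0.2840
  SO₂ term: 0.0129·39.3^0.44·exp(0.046·79-0.2840) = 1.849
  Cl⁻ term: 0.0175·135.5^0.57·exp(0.008·79+0.085·14.0) = 1.776
  r_corr = 1.849 + 1.776 = 3.626 μm/a
Convert to mass loss: 3.626 μm/a × 7.14 g/cm³ = 25.89 g·m⁻²·a⁻¹

r_corr = 25.9 g·m⁻²·a⁻¹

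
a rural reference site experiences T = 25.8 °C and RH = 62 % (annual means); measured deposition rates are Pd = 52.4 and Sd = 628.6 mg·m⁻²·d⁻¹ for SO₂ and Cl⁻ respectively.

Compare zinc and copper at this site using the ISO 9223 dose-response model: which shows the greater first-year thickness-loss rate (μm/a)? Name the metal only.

zinc: T>10 °C ⇒ hinge -0.071·(25.8−10) = -1.1218
  Pd branch = 0.0129·Pd^0.44·e^(0.046·RH+f) = 0.4154 μm/a
  Sd branch = 0.0175·Sd^0.57·e^(0.008·RH+0.085·T) = 10.14 μm/a
  sum: 0.4154 + 10.14 → r_corr = 10.55 μm/a
copper: temperature factor f = -0.080·(15.8) = -1.2640
  SO₂ term: 0.0053·52.4^0.26·exp(0.059·62-1.2640) = 0.1626
  Sd branch = 0.01025·Sd^0.27·e^(0.036·RH+0.049·T) = 1.926 μm/a
  sum: 0.1626 + 1.926 → r_corr = 2.089 μm/a
Ordering by μm/a: zinc (10.6) > copper (2.09)

zinc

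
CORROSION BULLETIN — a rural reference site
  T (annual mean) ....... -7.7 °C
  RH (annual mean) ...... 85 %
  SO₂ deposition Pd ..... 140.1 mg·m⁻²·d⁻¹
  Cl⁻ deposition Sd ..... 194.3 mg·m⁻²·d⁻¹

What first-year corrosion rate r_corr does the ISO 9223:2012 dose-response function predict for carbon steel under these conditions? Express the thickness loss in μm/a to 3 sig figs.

r_corr = 41.4 μm/a

carbon steel: temperature factor f = +0.150·(-17.7) = -2.6550
  SO₂ term: 1.77·140.1^0.52·exp(0.02·85-2.6550) = 8.9
  Cl⁻ term: 0.102·194.3^0.62·exp(0.033·85+0.04·-7.7) = 32.5
  r_corr = 8.9 + 32.5 = 41.4 μm/a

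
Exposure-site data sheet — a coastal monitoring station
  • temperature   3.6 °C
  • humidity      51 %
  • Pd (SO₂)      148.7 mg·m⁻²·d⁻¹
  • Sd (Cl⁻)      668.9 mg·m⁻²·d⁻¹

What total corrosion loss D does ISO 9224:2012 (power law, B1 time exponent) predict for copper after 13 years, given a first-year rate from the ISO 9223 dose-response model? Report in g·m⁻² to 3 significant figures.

copper: temperature factor f = +0.126·(-6.4) = -0.8064
  Pd branch = 0.0053·Pd^0.26·e^(0.059·RH+f) = 0.1761 μm/a
  Cl⁻ term: 0.01025·668.9^0.27·exp(0.036·51+0.049·3.6) = 0.4442
  r_corr = 0.1761 + 0.4442 = 0.6202 μm/a
ISO 9224: D(t) = r_corr · t^b with b = 0.667 (copper, B1)
  D(13) = 0.6202 × 13^0.667 = 0.6202 × 5.534 = 3.432 μm
  Mass loss = 3.432 μm × 8.96 g/cm³ = 30.75 g·m⁻²

D(13) = 30.8 g·m⁻²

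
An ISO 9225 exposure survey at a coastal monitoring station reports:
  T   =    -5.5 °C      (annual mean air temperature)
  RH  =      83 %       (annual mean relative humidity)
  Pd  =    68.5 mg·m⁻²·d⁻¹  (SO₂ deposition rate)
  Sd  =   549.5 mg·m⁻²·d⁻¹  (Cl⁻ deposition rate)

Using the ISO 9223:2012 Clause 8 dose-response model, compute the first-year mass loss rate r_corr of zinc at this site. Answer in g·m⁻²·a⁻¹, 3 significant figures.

r_corr = 20.5 g·m⁻²·a⁻¹

zinc: f(T) = +0.038·(T−10) [T≤10 °C] = -0.5890
  sulphur-dioxide contribution → 2.092 μm/a
  chloride contribution → 0.7765 μm/a
  ⇒ r_corr(zinc) = 2.869 μm/a
Convert to mass loss: 2.869 μm/a × 7.14 g/cm³ = 20.48 g·m⁻²·a⁻¹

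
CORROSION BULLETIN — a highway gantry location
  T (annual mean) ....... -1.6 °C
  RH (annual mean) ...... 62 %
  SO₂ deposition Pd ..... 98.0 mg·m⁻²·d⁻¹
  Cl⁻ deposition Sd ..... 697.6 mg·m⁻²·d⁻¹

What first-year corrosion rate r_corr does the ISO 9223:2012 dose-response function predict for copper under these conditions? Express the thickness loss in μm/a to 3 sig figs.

copper: T≤10 °C ⇒ hinge +0.126·(-1.6−10) = -1.4616
  SO₂ term: 0.0053·98.0^0.26·exp(0.059·62-1.4616) = 0.157
  Sd branch = 0.01025·Sd^0.27·e^(0.036·RH+0.049·T) = 0.5174 μm/a
  sum: 0.157 + 0.5174 → r_corr = 0.6744 μm/a

r_corr = 0.674 μm/a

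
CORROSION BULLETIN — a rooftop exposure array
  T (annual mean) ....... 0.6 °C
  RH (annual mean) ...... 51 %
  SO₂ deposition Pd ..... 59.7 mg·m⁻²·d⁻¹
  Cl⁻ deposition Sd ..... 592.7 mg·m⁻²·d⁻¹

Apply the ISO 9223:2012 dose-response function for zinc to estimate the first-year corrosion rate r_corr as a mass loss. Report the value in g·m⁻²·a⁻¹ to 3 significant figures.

zinc: f(T) = +0.038·(T−10) [T≤10 °C] = -0.3572
  Pd branch = 0.0129·Pd^0.44·e^(0.046·RH+f) = 0.5698 μm/a
  Cl⁻ term: 0.0175·592.7^0.57·exp(0.008·51+0.085·0.6) = 1.054
  sum: 0.5698 + 1.054 → r_corr = 1.624 μm/a
Convert to mass loss: 1.624 μm/a × 7.14 g/cm³ = 11.6 g·m⁻²·a⁻¹

r_corr = 11.6 g·m⁻²·a⁻¹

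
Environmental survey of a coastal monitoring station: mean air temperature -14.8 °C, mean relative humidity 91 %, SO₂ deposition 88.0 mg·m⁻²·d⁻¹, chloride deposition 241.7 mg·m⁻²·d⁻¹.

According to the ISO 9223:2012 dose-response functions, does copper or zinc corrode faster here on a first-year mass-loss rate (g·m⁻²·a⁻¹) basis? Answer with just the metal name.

zinc

copper: temperature factor f = +0.126·(-24.8) = -3.1248
  SO₂ term: 0.0053·88.0^0.26·exp(0.059·91-3.1248) = 0.1601
  Sd branch = 0.01025·Sd^0.27·e^(0.036·RH+0.049·T) = 0.5781 μm/a
  r_corr = 0.1601 + 0.5781 = 0.7382 μm/a
  mass loss = 0.7382 μm/a × 8.96 g/cm³ = 6.615 g·m⁻²·a⁻¹
zinc: temperature factor f = +0.038·(-24.8) = -0.9424
  Pd branch = 0.0129·Pd^0.44·e^(0.046·RH+f) = 2.37 μm/a
  Sd branch = 0.0175·Sd^0.57·e^(0.008·RH+0.085·T) = 0.2351 μm/a
  sum: 2.37 + 0.2351 → r_corr = 2.606 μm/a
  mass loss = 2.606 μm/a × 7.14 g/cm³ = 18.6 g·m⁻²·a⁻¹
Ordering by g·m⁻²·a⁻¹: zinc (18.6) > copper (6.61)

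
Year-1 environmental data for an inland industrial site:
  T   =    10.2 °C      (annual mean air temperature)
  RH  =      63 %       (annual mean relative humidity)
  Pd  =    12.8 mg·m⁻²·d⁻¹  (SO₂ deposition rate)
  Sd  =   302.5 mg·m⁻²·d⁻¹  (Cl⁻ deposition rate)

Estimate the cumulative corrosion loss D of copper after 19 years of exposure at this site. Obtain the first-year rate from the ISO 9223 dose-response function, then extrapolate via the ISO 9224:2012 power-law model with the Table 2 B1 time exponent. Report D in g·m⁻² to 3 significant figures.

copper: f(T) = -0.080·(T−10) [T>10 °C] = -0.0160
  sulphur-dioxide contribution → 0.4164 μm/a
  chloride contribution → 0.7631 μm/a
  total first-year rate 1.179 μm/a
ISO 9224: D(t) = r_corr · t^b with b = 0.667 (copper, B1)
  D(19) = 1.179 × 19^0.667 = 1.179 × 7.127 = 8.406 μm
  Mass loss = 8.406 μm × 8.96 g/cm³ = 75.32 g·m⁻²

D(19) = 75.3 g·m⁻²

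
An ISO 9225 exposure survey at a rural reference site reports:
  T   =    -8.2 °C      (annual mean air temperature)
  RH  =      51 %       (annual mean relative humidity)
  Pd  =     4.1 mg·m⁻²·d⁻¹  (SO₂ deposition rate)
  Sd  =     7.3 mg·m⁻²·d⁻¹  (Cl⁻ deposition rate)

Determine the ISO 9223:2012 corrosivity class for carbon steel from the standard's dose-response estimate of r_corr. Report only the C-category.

carbon steel: f(T) = +0.150·(T−10) [T≤10 °C] = -2.7300
  SO₂ term: 1.77·4.1^0.52·exp(0.02·51-2.7300) = 0.6668
  Sd branch = 0.102·Sd^0.62·e^(0.033·RH+0.04·T) = 1.356 μm/a
  sum: 0.6668 + 1.356 → r_corr = 2.023 μm/a
2.02 μm/a falls in (1.3, 25] for carbon steel → category C2

C2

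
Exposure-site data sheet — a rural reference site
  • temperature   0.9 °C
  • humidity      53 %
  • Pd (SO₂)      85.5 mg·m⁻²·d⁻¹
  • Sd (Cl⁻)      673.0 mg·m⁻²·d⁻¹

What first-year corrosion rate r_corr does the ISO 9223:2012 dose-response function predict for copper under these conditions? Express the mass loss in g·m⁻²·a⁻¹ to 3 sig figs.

r_corr = 4.85 g·m⁻²·a⁻¹

copper: temperature factor f = +0.126·(-9.1) = -1.1466
  SO₂ term: 0.0053·85.5^0.26·exp(0.059·53-1.1466) = 0.1221
  Cl⁻ term: 0.01025·673.0^0.27·exp(0.036·53+0.049·0.9) = 0.4189
  sum: 0.1221 + 0.4189 → r_corr = 0.541 μm/a
Convert to mass loss: 0.541 μm/a × 8.96 g/cm³ = 4.847 g·m⁻²·a⁻¹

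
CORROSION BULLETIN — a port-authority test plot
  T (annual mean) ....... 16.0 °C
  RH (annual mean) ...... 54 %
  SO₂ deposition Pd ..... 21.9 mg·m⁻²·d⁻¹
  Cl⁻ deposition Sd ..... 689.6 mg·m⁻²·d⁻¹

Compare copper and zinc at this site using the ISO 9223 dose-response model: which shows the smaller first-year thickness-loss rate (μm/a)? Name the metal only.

copper: f(T) = -0.080·(T−10) [T>10 °C] = -0.4800
  SO₂ term: 0.0053·21.9^0.26·exp(0.059·54-0.4800) = 0.177
  Sd branch = 0.01025·Sd^0.27·e^(0.036·RH+0.049·T) = 0.916 μm/a
  r_corr = 0.177 + 0.916 = 1.093 μm/a
zinc: T>10 °C ⇒ hinge -0.071·(16.0−10) = -0.4260
  SO₂ term: 0.0129·21.9^0.44·exp(0.046·54-0.4260) = 0.3928
  Sd branch = 0.0175·Sd^0.57·e^(0.008·RH+0.085·T) = 4.358 μm/a
  sum: 0.3928 + 4.358 → r_corr = 4.751 μm/a
Ordering by μm/a: zinc (4.75) > copper (1.09)

copper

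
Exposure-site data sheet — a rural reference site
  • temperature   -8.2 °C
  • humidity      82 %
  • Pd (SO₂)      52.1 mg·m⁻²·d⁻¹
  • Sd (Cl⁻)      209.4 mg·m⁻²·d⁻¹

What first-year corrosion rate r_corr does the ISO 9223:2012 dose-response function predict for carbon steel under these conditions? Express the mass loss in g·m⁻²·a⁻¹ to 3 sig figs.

r_corr = 274 g·m⁻²·a⁻¹

carbon steel: T≤10 °C ⇒ hinge +0.150·(-8.2−10) = -2.7300
  SO₂ term: 1.77·52.1^0.52·exp(0.02·82-2.7300) = 4.649
  Cl⁻ term: 0.102·209.4^0.62·exp(0.033·82+0.04·-8.2) = 30.22
  r_corr = 4.649 + 30.22 = 34.87 μm/a
Convert to mass loss: 34.87 μm/a × 7.85 g/cm³ = 273.8 g·m⁻²·a⁻¹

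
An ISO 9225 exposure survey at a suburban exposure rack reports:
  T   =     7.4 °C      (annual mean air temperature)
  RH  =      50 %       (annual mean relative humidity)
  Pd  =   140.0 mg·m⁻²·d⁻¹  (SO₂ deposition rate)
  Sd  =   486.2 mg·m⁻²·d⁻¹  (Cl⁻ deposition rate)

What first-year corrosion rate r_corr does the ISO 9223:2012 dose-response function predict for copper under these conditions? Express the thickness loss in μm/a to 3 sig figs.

r_corr = 0.737 μm/a

copper: f(T) = +0.126·(T−10) [T≤10 °C] = -0.3276
  sulphur-dioxide contribution → 0.2637 μm/a
  chloride contribution → 0.4736 μm/a
  total first-year rate 0.7373 μm/a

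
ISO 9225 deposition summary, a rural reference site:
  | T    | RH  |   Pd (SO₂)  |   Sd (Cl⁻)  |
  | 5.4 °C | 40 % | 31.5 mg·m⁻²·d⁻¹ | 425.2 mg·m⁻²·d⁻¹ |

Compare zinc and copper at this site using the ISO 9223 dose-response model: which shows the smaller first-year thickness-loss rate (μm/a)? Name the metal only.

zinc: temperature factor f = +0.038·(-4.6) = -0.1748
  SO₂ term: 0.0129·31.5^0.44·exp(0.046·40-0.1748) = 0.3112
  Sd branch = 0.0175·Sd^0.57·e^(0.008·RH+0.085·T) = 1.201 μm/a
  r_corr = 0.3112 + 1.201 = 1.512 μm/a
copper: f(T) = +0.126·(T−10) [T≤10 °C] = -0.5796
  SO₂ term: 0.0053·31.5^0.26·exp(0.059·40-0.5796) = 0.0771
  Cl⁻ term: 0.01025·425.2^0.27·exp(0.036·40+0.049·5.4) = 0.2889
  sum: 0.0771 + 0.2889 → r_corr = 0.366 μm/a
Ordering by μm/a: zinc (1.51) > copper (0.366)

copper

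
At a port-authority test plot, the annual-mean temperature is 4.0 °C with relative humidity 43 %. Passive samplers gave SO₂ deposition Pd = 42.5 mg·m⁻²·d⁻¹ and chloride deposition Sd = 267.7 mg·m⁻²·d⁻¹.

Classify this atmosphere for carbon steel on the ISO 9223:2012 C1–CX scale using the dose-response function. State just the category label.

C3

carbon steel: T≤10 °C ⇒ hinge +0.150·(4.0−10) = -0.9000
  SO₂ term: 1.77·42.5^0.52·exp(0.02·43-0.9000) = 11.95
  Cl⁻ term: 0.102·267.7^0.62·exp(0.033·43+0.04·4.0) = 15.83
  r_corr = 11.95 + 15.83 = 27.78 μm/a
Category bounds: 25…50 μm/a bracket r_corr ⇒ C3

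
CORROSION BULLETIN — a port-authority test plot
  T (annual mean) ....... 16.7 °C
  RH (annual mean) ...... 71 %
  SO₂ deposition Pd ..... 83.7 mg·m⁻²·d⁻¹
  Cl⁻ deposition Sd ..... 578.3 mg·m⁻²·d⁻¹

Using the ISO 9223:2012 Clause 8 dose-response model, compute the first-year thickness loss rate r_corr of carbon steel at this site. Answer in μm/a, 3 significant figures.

carbon steel: T>10 °C ⇒ hinge -0.054·(16.7−10) = -0.3618
  SO₂ term: 1.77·83.7^0.52·exp(0.02·71-0.3618) = 50.98
  Cl⁻ term: 0.102·578.3^0.62·exp(0.033·71+0.04·16.7) = 106.9
  r_corr = 50.98 + 106.9 = 157.8 μm/a

r_corr = 158 μm/a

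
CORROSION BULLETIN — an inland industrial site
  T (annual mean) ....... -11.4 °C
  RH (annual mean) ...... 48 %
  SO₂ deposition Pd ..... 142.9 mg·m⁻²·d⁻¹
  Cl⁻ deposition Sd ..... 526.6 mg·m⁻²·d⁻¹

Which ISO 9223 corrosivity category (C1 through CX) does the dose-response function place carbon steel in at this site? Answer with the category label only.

carbon steel: T≤10 °C ⇒ hinge +0.150·(-11.4−10) = -3.2100
  sulphur-dioxide contribution → 2.463 μm/a
  chloride contribution → 15.34 μm/a
  total first-year rate 17.8 μm/a
ISO 9223 Table 2 (carbon steel): 1.3 < 17.8 ≤ 25 μm/a ⇒ C2

C2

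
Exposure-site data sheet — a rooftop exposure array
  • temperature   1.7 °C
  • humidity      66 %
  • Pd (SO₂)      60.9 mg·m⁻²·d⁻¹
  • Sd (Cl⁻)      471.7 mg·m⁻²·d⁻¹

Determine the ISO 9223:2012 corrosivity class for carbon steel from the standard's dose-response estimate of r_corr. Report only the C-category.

C4

carbon steel: temperature factor f = +0.150·(-8.3) = -1.2450
  sulphur-dioxide contribution → 16.16 μm/a
  chloride contribution → 43.82 μm/a
  ⇒ r_corr(carbon steel) = 59.99 μm/a
Category bounds: 50…80 μm/a bracket r_corr ⇒ C4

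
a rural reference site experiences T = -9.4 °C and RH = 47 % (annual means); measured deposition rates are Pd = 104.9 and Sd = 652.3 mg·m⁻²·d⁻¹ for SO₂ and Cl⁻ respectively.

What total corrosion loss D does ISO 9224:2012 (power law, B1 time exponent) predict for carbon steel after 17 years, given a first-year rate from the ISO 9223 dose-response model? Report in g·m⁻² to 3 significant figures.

D(17) = 730 g·m⁻²

carbon steel: f(T) = +0.150·(T−10) [T≤10 °C] = -2.9100
  SO₂ term: 1.77·104.9^0.52·exp(0.02·47-2.9100) = 2.775
  Sd branch = 0.102·Sd^0.62·e^(0.033·RH+0.04·T) = 18.36 μm/a
  r_corr = 2.775 + 18.36 = 21.13 μm/a
Power-law: D(17) = r_corr · 17^0.523
  D(17) = 21.13 × 17^0.523 = 21.13 × 4.401 = 93 μm
  Mass loss = 93 μm × 7.85 g/cm³ = 730.1 g·m⁻²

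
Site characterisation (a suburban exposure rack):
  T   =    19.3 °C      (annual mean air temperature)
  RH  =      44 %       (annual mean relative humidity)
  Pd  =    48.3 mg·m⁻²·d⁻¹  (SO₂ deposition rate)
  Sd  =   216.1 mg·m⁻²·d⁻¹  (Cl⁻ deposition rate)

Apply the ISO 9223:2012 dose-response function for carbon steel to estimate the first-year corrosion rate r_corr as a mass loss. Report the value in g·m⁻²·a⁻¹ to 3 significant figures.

r_corr = 360 g·m⁻²·a⁻¹

carbon steel: temperature factor f = -0.054·(9.3) = -0.5022
  sulphur-dioxide contribution → 19.4 μm/a
  chloride contribution → 26.42 μm/a
  total first-year rate 45.82 μm/a
Convert to mass loss: 45.82 μm/a × 7.85 g/cm³ = 359.7 g·m⁻²·a⁻¹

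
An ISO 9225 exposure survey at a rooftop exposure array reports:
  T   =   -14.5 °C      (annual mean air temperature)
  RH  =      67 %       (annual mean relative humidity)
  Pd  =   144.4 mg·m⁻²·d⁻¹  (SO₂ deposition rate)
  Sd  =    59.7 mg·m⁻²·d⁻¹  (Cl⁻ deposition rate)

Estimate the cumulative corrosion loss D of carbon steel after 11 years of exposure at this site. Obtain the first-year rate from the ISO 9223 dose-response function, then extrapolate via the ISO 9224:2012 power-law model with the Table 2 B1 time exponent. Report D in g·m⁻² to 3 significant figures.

D(11) = 244 g·m⁻²

carbon steel: f(T) = +0.150·(T−10) [T≤10 °C] = -3.6750
  Pd branch = 1.77·Pd^0.52·e^(0.02·RH+f) = 2.274 μm/a
  Sd branch = 0.102·Sd^0.62·e^(0.033·RH+0.04·T) = 6.577 μm/a
  r_corr = 2.274 + 6.577 = 8.852 μm/a
Power-law: D(11) = r_corr · 11^0.523
  D(11) = 8.852 × 11^0.523 = 8.852 × 3.505 = 31.02 μm
  Mass loss = 31.02 μm × 7.85 g/cm³ = 243.5 g·m⁻²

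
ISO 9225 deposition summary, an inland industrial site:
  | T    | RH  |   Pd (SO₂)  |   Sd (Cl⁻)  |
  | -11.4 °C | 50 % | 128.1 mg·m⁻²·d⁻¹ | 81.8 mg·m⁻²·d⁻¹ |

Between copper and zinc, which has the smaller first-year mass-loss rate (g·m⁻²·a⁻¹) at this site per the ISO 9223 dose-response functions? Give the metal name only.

copper: temperature factor f = +0.126·(-21.4) = -2.6964
  Pd branch = 0.0053·Pd^0.26·e^(0.059·RH+f) = 0.02412 μm/a
  Sd branch = 0.01025·Sd^0.27·e^(0.036·RH+0.049·T) = 0.1165 μm/a
  sum: 0.02412 + 0.1165 → r_corr = 0.1406 μm/a
  mass loss = 0.1406 μm/a × 8.96 g/cm³ = 1.26 g·m⁻²·a⁻¹
zinc: f(T) = +0.038·(T−10) [T≤10 °C] = -0.8132
  Pd branch = 0.0129·Pd^0.44·e^(0.046·RH+f) = 0.4826 μm/a
  Sd branch = 0.0175·Sd^0.57·e^(0.008·RH+0.085·T) = 0.122 μm/a
  sum: 0.4826 + 0.122 → r_corr = 0.6046 μm/a
  mass loss = 0.6046 μm/a × 7.14 g/cm³ = 4.317 g·m⁻²·a⁻¹
Ordering by g·m⁻²·a⁻¹: zinc (4.32) > copper (1.26)

copper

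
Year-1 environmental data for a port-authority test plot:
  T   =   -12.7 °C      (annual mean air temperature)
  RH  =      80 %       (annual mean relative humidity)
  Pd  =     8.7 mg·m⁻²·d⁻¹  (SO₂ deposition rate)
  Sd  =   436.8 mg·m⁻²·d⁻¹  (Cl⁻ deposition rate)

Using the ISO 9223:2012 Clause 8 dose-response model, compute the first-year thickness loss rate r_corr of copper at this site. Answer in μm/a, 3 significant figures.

copper: temperature factor f = +0.126·(-22.7) = -2.8602
  Pd branch = 0.0053·Pd^0.26·e^(0.059·RH+f) = 0.05974 μm/a
  Sd branch = 0.01025·Sd^0.27·e^(0.036·RH+0.049·T) = 0.5059 μm/a
  sum: 0.05974 + 0.5059 → r_corr = 0.5657 μm/a

r_corr = 0.566 μm/a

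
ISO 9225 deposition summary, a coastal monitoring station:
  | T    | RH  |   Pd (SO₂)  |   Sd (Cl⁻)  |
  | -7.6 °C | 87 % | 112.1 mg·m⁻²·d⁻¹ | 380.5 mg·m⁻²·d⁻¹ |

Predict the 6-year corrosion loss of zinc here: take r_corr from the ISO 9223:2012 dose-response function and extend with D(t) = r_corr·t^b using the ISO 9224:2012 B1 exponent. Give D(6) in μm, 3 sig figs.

D(6) = 14.7 μm

zinc: T≤10 °C ⇒ hinge +0.038·(-7.6−10) = -0.6688
  Pd branch = 0.0129·Pd^0.44·e^(0.046·RH+f) = 2.884 μm/a
  Cl⁻ term: 0.0175·380.5^0.57·exp(0.008·87+0.085·-7.6) = 0.5439
  r_corr = 2.884 + 0.5439 = 3.428 μm/a
Power-law: D(6) = r_corr · 6^0.813
  D(6) = 3.428 × 6^0.813 = 3.428 × 4.292 = 14.71 μm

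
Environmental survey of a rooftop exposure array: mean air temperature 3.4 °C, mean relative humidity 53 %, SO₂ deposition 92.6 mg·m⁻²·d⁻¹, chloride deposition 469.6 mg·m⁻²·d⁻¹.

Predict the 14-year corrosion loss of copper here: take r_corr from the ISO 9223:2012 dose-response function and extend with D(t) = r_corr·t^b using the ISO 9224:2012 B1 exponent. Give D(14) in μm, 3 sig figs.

copper: temperature factor f = +0.126·(-6.6) = -0.8316
  Pd branch = 0.0053·Pd^0.26·e^(0.059·RH+f) = 0.1708 μm/a
  Sd branch = 0.01025·Sd^0.27·e^(0.036·RH+0.049·T) = 0.4296 μm/a
  sum: 0.1708 + 0.4296 → r_corr = 0.6004 μm/a
Long-term exponent b (ISO 9224 Table 2, B1) = 0.667
  D(14) = 0.6004 × 14^0.667 = 0.6004 × 5.814 = 3.491 μm

D(14) = 3.49 μm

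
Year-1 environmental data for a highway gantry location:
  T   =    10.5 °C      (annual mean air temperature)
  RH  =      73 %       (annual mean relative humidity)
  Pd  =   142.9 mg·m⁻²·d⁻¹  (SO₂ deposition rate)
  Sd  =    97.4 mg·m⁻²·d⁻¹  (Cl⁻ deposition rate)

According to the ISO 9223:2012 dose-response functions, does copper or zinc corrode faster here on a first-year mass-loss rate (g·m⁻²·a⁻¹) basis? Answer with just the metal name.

copper: f(T) = -0.080·(T−10) [T>10 °C] = -0.0400
  Pd branch = 0.0053·Pd^0.26·e^(0.059·RH+f) = 1.373 μm/a
  Sd branch = 0.01025·Sd^0.27·e^(0.036·RH+0.049·T) = 0.8173 μm/a
  sum: 1.373 + 0.8173 → r_corr = 2.19 μm/a
  mass loss = 2.19 μm/a × 8.96 g/cm³ = 19.63 g·m⁻²·a⁻¹
zinc: f(T) = -0.071·(T−10) [T>10 °C] = -0.0355
  Pd branch = 0.0129·Pd^0.44·e^(0.046·RH+f) = 3.175 μm/a
  Cl⁻ term: 0.0175·97.4^0.57·exp(0.008·73+0.085·10.5) = 1.042
  sum: 3.175 + 1.042 → r_corr = 4.217 μm/a
  mass loss = 4.217 μm/a × 7.14 g/cm³ = 30.11 g·m⁻²·a⁻¹
Ordering by g·m⁻²·a⁻¹: zinc (30.1) > copper (19.6)

zinc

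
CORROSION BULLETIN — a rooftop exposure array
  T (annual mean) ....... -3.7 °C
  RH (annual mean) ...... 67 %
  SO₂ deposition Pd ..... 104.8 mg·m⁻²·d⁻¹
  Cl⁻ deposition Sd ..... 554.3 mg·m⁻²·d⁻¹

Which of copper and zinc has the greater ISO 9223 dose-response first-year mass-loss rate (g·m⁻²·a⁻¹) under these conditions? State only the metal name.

copper: temperature factor f = +0.126·(-13.7) = -1.7262
  Pd branch = 0.0053·Pd^0.26·e^(0.059·RH+f) = 0.1647 μm/a
  Sd branch = 0.01025·Sd^0.27·e^(0.036·RH+0.049·T) = 0.5252 μm/a
  sum: 0.1647 + 0.5252 → r_corr = 0.6899 μm/a
  mass loss = 0.6899 μm/a × 8.96 g/cm³ = 6.181 g·m⁻²·a⁻¹
zinc: f(T) = +0.038·(T−10) [T≤10 °C] = -0.5206
  SO₂ term: 0.0129·104.8^0.44·exp(0.046·67-0.5206) = 1.294
  Sd branch = 0.0175·Sd^0.57·e^(0.008·RH+0.085·T) = 0.8001 μm/a
  r_corr = 1.294 + 0.8001 = 2.094 μm/a
  mass loss = 2.094 μm/a × 7.14 g/cm³ = 14.95 g·m⁻²·a⁻¹
Ordering by g·m⁻²·a⁻¹: zinc (15) > copper (6.18)

zinc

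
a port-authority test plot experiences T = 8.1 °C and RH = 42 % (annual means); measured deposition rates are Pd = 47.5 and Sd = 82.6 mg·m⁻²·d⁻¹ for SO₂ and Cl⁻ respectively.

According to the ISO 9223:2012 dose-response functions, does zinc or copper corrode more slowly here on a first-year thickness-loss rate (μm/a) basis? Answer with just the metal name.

zinc: T≤10 °C ⇒ hinge +0.038·(8.1−10) = -0.0722
  Pd branch = 0.0129·Pd^0.44·e^(0.046·RH+f) = 0.4529 μm/a
  Cl⁻ term: 0.0175·82.6^0.57·exp(0.008·42+0.085·8.1) = 0.6035
  sum: 0.4529 + 0.6035 → r_corr = 1.056 μm/a
copper: T≤10 °C ⇒ hinge +0.126·(8.1−10) = -0.2394
  SO₂ term: 0.0053·47.5^0.26·exp(0.059·42-0.2394) = 0.1357
  Sd branch = 0.01025·Sd^0.27·e^(0.036·RH+0.049·T) = 0.2277 μm/a
  sum: 0.1357 + 0.2277 → r_corr = 0.3633 μm/a
Ordering by μm/a: zinc (1.06) > copper (0.363)

copper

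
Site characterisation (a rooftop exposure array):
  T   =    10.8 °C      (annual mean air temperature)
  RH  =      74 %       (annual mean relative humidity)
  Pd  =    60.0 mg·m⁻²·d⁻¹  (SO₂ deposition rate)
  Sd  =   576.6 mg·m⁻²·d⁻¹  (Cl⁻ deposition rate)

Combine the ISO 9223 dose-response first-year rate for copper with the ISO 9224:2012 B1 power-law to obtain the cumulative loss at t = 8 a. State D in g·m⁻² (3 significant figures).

D(8) = 90.5 g·m⁻²

copper: temperature factor f = -0.080·(0.8) = -0.0640
  SO₂ term: 0.0053·60.0^0.26·exp(0.059·74-0.0640) = 1.135
  Sd branch = 0.01025·Sd^0.27·e^(0.036·RH+0.049·T) = 1.39 μm/a
  r_corr = 1.135 + 1.39 = 2.525 μm/a
Long-term exponent b (ISO 9224 Table 2, B1) = 0.667
  D(8) = 2.525 × 8^0.667 = 2.525 × 4.003 = 10.11 μm
  Mass loss = 10.11 μm × 8.96 g/cm³ = 90.55 g·m⁻²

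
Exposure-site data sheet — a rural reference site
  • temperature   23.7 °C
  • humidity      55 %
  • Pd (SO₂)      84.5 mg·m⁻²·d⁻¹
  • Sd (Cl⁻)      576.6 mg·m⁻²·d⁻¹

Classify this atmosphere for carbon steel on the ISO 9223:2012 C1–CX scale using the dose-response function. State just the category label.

carbon steel: temperature factor f = -0.054·(13.7) = -0.7398
  Pd branch = 1.77·Pd^0.52·e^(0.02·RH+f) = 25.49 μm/a
  Sd branch = 0.102·Sd^0.62·e^(0.033·RH+0.04·T) = 83.23 μm/a
  r_corr = 25.49 + 83.23 = 108.7 μm/a
109 μm/a falls in (80, 200] for carbon steel → category C5

C5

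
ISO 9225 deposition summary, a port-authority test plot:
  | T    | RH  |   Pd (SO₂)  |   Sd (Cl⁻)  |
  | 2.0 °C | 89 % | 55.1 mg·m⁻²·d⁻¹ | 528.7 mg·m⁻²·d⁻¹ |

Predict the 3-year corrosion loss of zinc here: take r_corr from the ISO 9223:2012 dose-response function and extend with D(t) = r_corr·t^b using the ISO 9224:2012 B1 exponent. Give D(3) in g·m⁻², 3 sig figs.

zinc: T≤10 °C ⇒ hinge +0.038·(2.0−10) = -0.3040
  SO₂ term: 0.0129·55.1^0.44·exp(0.046·89-0.3040) = 3.332
  Sd branch = 0.0175·Sd^0.57·e^(0.008·RH+0.085·T) = 1.508 μm/a
  r_corr = 3.332 + 1.508 = 4.839 μm/a
ISO 9224: D(t) = r_corr · t^b with b = 0.813 (zinc, B1)
  D(3) = 4.839 × 3^0.813 = 4.839 × 2.443 = 11.82 μm
  Mass loss = 11.82 μm × 7.14 g/cm³ = 84.41 g·m⁻²

D(3) = 84.4 g·m⁻²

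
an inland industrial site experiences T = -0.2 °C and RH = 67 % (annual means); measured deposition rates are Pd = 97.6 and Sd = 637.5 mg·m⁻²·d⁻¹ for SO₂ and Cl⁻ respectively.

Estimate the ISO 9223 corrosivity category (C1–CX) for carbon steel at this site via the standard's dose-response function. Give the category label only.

C4

carbon steel: temperature factor f = +0.150·(-10.2) = -1.5300
  sulphur-dioxide contribution → 15.85 μm/a
  chloride contribution → 50.6 μm/a
  ⇒ r_corr(carbon steel) = 66.45 μm/a
Category bounds: 50…80 μm/a bracket r_corr ⇒ C4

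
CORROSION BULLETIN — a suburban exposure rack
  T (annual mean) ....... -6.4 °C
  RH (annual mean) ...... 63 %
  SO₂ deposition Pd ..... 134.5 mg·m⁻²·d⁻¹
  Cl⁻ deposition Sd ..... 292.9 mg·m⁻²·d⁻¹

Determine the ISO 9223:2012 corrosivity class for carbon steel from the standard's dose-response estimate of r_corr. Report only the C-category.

carbon steel: temperature factor f = +0.150·(-16.4) = -2.4600
  SO₂ term: 1.77·134.5^0.52·exp(0.02·63-2.4600) = 6.82
  Sd branch = 0.102·Sd^0.62·e^(0.033·RH+0.04·T) = 21.36 μm/a
  r_corr = 6.82 + 21.36 = 28.18 μm/a
28.2 μm/a falls in (25, 50] for carbon steel → category C3

C3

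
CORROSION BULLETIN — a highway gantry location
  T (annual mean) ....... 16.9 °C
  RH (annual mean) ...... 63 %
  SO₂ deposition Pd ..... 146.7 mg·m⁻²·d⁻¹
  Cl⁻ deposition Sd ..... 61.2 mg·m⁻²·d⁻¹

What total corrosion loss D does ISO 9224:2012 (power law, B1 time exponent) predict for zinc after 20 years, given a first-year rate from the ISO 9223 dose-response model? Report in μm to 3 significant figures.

zinc: f(T) = -0.071·(T−10) [T>10 °C] = -0.4899
  Pd branch = 0.0129·Pd^0.44·e^(0.046·RH+f) = 1.287 μm/a
  Cl⁻ term: 0.0175·61.2^0.57·exp(0.008·63+0.085·16.9) = 1.271
  sum: 1.287 + 1.271 → r_corr = 2.558 μm/a
ISO 9224: D(t) = r_corr · t^b with b = 0.813 (zinc, B1)
  D(20) = 2.558 × 20^0.813 = 2.558 × 11.42 = 29.22 μm

D(20) = 29.2 μm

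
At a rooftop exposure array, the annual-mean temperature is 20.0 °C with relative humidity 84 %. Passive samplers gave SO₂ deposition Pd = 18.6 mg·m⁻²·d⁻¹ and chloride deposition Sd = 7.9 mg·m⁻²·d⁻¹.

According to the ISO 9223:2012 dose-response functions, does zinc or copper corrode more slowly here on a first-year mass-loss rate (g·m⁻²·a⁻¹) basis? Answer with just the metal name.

zinc: temperature factor f = -0.071·(10.0) = -0.7100
  Pd branch = 0.0129·Pd^0.44·e^(0.046·RH+f) = 1.094 μm/a
  Sd branch = 0.0175·Sd^0.57·e^(0.008·RH+0.085·T) = 0.6093 μm/a
  sum: 1.094 + 0.6093 → r_corr = 1.703 μm/a
  mass loss = 1.703 μm/a × 7.14 g/cm³ = 12.16 g·m⁻²·a⁻¹
copper: T>10 °C ⇒ hinge -0.080·(20.0−10) = -0.8000
  SO₂ term: 0.0053·18.6^0.26·exp(0.059·84-0.8000) = 0.7232
  Sd branch = 0.01025·Sd^0.27·e^(0.036·RH+0.049·T) = 0.9817 μm/a
  r_corr = 0.7232 + 0.9817 = 1.705 μm/a
  mass loss = 1.705 μm/a × 8.96 g/cm³ = 15.28 g·m⁻²·a⁻¹
Ordering by g·m⁻²·a⁻¹: copper (15.3) > zinc (12.2)

zinc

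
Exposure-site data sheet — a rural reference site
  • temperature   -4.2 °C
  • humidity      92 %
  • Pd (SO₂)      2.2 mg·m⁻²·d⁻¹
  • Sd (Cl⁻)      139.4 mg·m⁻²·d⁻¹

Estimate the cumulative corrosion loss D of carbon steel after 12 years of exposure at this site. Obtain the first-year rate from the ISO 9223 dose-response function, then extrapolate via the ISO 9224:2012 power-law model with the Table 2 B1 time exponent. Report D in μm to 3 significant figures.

carbon steel: f(T) = +0.150·(T−10) [T≤10 °C] = -2.1300
  sulphur-dioxide contribution → 1.996 μm/a
  chloride contribution → 38.34 μm/a
  ⇒ r_corr(carbon steel) = 40.33 μm/a
ISO 9224: D(t) = r_corr · t^b with b = 0.523 (carbon steel, B1)
  D(12) = 40.33 × 12^0.523 = 40.33 × 3.668 = 147.9 μm

D(12) = 148 μm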